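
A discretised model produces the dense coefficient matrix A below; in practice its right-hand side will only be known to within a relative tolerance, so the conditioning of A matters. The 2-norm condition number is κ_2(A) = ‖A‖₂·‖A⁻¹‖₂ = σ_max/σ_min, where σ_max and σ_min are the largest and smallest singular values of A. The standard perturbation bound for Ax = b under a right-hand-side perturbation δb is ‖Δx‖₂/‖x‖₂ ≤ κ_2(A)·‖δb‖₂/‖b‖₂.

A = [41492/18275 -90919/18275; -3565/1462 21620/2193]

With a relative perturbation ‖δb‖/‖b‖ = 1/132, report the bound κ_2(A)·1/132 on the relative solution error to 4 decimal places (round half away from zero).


M = AᵀA = [51313529/4622500 -122502646/3466875; -122502646/3466875 1268292841/10400625]. tr(M)=8855989/66564, det(M)=6996025/66564
eigenvalues of AᵀA: λ = (tr ± √(tr²−4·det))/2 = 529/4, 13225/16641
σ_max=√(529/4)=(23/2), σ_min=√(13225/16641)=(115/129) → κ = 12.9000
κ_2(A)·‖δb‖/‖b‖ = 0.0977

0.0977


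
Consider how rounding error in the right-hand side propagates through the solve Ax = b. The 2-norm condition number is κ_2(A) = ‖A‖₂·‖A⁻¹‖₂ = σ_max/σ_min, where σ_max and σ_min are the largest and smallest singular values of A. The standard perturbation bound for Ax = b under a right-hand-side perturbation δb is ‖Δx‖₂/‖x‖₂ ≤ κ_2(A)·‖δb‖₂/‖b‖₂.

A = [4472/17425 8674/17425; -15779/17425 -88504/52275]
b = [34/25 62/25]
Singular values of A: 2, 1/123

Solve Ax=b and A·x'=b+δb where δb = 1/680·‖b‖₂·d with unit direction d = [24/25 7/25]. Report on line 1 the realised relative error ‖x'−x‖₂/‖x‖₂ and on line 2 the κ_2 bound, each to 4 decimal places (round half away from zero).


from the listed singular values, σ₁ = 2, σ_n = 1/123
κ_2(A) = 2 / (1/123) = 246.0000
worst-case relative error ≤ 246.0000 × 1/680 = 0.3618
solve Ax = b  →  x = [-217.5294 114.8824]
‖b‖₂ = 2.8284 and ‖x‖₂ = 246.0020
re-solving with b+δb shifts x by Δx of norm 0.5116
realised ‖Δx‖/‖x‖ = 0.0021
realised/bound (from unrounded values) ≈ 0.0057

0.0021
0.3618


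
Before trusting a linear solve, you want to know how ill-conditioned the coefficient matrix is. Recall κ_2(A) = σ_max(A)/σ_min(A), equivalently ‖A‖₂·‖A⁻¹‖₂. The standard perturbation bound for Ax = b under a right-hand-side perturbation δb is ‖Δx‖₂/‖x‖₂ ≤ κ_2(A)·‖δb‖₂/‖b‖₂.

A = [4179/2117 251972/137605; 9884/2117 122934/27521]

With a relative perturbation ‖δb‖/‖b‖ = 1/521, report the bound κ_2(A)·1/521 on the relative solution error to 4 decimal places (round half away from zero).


0.3503

M = AᵀA = [115157497/4481689 548337636/22408445; 548337636/22408445 2611296436/112042225]. tr(M)=6528221/133225, det(M)=9604/133225
solving λ² − 6528221/133225·λ + 9604/133225 = 0 gives λ = 49, 196/133225
κ_2(A) = √(λ_max/λ_min) = √(49 / (196/133225)) = 182.5000
κ_2(A)·‖δb‖/‖b‖ = 0.3503


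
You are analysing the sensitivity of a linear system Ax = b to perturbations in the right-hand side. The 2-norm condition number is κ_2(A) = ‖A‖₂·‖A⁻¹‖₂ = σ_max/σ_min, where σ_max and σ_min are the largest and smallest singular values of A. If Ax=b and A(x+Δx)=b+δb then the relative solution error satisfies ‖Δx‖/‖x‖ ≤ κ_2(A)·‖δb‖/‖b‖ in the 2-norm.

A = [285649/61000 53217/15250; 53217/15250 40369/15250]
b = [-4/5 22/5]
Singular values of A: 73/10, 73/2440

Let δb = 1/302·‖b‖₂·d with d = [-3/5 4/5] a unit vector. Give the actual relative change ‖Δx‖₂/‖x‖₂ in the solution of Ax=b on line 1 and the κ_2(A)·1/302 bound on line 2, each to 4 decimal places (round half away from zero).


0.0037
0.8079

from the listed singular values, σ₁ = 73/10, σ_n = 73/2440
κ = σ_max/σ_min = (73/10)/(73/2440) = 244.0000
κ_2(A)·‖δb‖/‖b‖ = 0.8079
solve Ax = b  →  x = [-80.0000 107.1233]
‖b‖₂ = 4.4721 and ‖x‖₂ = 133.6989
δb = ε·‖b‖·d = [-0.0089 0.0118]; solving A·Δx = δb gives ‖Δx‖ = 0.4950
relative error = 0.0037
so the bound overstates the realised error by a factor of ≈ 218.2407 (computed from the unrounded values)


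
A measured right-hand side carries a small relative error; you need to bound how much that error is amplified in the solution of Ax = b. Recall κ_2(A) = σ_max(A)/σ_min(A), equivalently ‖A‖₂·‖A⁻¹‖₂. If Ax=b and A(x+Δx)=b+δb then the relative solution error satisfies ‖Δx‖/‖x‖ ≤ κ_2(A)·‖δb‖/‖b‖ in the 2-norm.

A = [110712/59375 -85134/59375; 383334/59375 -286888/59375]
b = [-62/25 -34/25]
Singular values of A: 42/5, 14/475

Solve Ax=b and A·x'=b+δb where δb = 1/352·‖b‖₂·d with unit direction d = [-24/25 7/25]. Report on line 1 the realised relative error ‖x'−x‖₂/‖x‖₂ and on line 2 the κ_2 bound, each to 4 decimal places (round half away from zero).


from the listed singular values, σ₁ = 42/5, σ_n = 14/475
condition number: (42/5) ÷ (14/475) = 285.0000
κ_2(A)·‖δb‖/‖b‖ = 0.8097
solve Ax = b  →  x = [40.5238 54.4286]
‖b‖₂ = 2.8284 and ‖x‖₂ = 67.8576
with δb = [-0.0077 0.0022], A·Δx = δb → ‖Δx‖ = 0.2726
relative error = 0.0040
tightness: 0.0040 against a bound of 0.8097 (unrounded ratio ≈ 0.0050)

0.0040
0.8097


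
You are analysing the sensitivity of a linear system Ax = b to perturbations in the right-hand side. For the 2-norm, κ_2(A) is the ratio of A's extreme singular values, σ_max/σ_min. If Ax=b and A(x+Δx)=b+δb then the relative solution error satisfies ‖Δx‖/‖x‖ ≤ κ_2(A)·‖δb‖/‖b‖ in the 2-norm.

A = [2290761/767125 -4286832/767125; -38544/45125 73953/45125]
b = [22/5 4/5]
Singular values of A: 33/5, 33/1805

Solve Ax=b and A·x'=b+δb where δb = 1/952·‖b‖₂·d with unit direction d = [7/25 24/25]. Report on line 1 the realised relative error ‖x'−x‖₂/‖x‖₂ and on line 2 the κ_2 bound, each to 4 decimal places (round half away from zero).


0.0023
0.3792

from the listed singular values, σ₁ = 33/5, σ_n = 33/1805
κ = σ_max/σ_min = (33/5)/(33/1805) = 361.0000
bound on ‖Δx‖/‖x‖: κ·ε = 361.0000·1/952 = 0.3792
solve Ax = b  →  x = [96.8093 50.9447]
‖b‖₂ = 4.4721 and ‖x‖₂ = 109.3956
re-solving with b+δb shifts x by Δx of norm 0.2569
dividing the unrounded norms, ‖Δx‖/‖x‖ = 0.0023
so the bound overstates the realised error by a factor of ≈ 161.4466 (computed from the unrounded values)


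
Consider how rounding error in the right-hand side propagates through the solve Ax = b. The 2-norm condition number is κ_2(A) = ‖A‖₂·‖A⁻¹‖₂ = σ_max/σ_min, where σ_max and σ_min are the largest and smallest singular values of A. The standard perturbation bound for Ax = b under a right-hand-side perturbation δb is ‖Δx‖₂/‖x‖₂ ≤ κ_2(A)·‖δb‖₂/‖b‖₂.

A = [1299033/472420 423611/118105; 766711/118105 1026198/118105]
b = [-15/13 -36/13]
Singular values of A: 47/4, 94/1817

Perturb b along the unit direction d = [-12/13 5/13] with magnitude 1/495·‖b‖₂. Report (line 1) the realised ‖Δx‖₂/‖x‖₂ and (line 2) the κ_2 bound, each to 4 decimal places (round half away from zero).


0.4588
0.4588

from the listed singular values, σ₁ = 47/4, σ_n = 94/1817
κ_2(A) = (47/4) / (94/1817) = 227.1250
worst-case relative error ≤ 227.1250 × 1/495 = 0.4588
solve Ax = b  →  x = [-0.1532 -0.2043]
2-norm of b is 3.0000; of x, 0.2553
δb = ε·‖b‖·d = [-0.0056 0.0023]; solving A·Δx = δb gives ‖Δx‖ = 0.1172
dividing the unrounded norms, ‖Δx‖/‖x‖ = 0.4588
so the bound is sharp here: realised error equals the bound


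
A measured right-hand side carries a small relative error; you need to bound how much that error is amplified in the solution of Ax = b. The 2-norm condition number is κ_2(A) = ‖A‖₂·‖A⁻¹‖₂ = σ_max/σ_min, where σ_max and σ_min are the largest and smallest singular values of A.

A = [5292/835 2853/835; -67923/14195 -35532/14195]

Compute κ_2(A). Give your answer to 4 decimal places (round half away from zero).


167.0000

AᵀA = [508282209/8059921 271071360/8059921; 271071360/8059921 144594801/8059921]; tr = 2259090/27889, det = 6561/27889
λ_max, λ_min = (2259090/27889 ± √5102755709184/777796321)/2 = 81, 81/27889
σ_max=√81=9, σ_min=√(81/27889)=(9/167) → κ = 167.0000


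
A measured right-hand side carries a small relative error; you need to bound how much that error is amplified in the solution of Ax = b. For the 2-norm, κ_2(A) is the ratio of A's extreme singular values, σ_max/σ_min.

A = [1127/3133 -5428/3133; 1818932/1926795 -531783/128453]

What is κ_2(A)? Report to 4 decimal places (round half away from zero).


144.6000

M = AᵀA = [22419574921/21967686225 -2212083328/488170805; -2212083328/488170805 1966395097/97634161]. tr(M)=276536866/13068225, det(M)=279841/13068225
solving λ² − 276536866/13068225·λ + 279841/13068225 = 0 gives λ = 529/25, 529/522729
κ = σ_max/σ_min = (23/5)/(23/723) = 144.6000


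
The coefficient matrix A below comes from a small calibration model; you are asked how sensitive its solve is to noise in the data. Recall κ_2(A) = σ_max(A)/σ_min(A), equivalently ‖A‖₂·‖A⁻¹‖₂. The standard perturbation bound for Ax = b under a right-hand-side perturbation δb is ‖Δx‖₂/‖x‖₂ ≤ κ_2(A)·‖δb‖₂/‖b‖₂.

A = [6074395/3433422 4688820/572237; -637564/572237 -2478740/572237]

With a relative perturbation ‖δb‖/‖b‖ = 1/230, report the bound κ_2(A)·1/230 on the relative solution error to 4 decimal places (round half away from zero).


0.2677

form AᵀA = [178310855929/40790265156 21893816090/1133062921; 21893816090/1133062921 97332820000/1133062921] with trace 2190536809/24265476 and determinant 13032100/6066369
λ_max, λ_min = (2190536809/24265476 ± √4793391829827428881/588813325506576)/2 = 361/4, 144400/6066369
κ_2(A) = √(λ_max/λ_min) = √((361/4) / (144400/6066369)) = 61.5750
bound on ‖Δx‖/‖x‖: κ·ε = 61.5750·1/230 = 0.2677


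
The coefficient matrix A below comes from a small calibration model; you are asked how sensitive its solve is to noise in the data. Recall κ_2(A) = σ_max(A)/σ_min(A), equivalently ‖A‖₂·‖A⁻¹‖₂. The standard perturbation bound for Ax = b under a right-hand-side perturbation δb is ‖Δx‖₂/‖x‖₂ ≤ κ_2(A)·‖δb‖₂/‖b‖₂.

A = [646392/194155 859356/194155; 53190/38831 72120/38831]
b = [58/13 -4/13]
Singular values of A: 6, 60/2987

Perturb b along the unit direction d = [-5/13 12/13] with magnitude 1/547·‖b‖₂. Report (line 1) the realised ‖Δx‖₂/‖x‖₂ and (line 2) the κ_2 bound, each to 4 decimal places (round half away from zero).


σ_max = 6, σ_min = 60/2987
κ_2(A) = 6 / (60/2987) = 298.7000
worst-case relative error ≤ 298.7000 × 1/547 = 0.5461
solve Ax = b  →  x = [80.0533 -59.2067]
2-norm of b is 4.4721; of x, 99.5689
Δx = A⁻¹·δb where δb = 1/547·4.4721·d; ‖Δx‖ = 0.4070
relative error = 0.0041
tightness: 0.0041 against a bound of 0.5461 (unrounded ratio ≈ 0.0075)

0.0041
0.5461


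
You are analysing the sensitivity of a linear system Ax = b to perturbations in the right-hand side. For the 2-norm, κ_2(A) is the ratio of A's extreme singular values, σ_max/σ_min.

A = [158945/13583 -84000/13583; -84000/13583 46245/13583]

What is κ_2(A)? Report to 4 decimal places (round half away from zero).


141.0000

M = AᵀA = [111832225/638401 -59640000/638401; -59640000/638401 31815225/638401]. tr(M)=497050/2209, det(M)=5625/2209
solving λ² − 497050/2209·λ + 5625/2209 = 0 gives λ = 225, 25/2209
σ_max=√225=15, σ_min=√(25/2209)=(5/47) → κ = 141.0000


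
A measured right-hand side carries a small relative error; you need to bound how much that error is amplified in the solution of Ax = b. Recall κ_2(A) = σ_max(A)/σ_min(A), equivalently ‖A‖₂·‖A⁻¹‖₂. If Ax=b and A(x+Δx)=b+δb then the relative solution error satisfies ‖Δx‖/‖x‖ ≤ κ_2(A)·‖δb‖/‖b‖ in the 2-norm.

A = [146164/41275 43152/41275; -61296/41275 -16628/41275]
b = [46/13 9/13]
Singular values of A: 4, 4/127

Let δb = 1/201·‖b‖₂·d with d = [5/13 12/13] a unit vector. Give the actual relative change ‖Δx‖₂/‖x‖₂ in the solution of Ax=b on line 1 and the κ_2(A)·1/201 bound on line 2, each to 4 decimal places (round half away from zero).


largest singular value 4, smallest 4/127
κ = σ_max/σ_min = 4/(4/127) = 127.0000
κ_2(A)·‖δb‖/‖b‖ = 0.6318
solve Ax = b  →  x = [-17.0600 61.1700]
‖b‖₂ = 3.6056 and ‖x‖₂ = 63.5044
δb = ε·‖b‖·d = [0.0069 0.0166]; solving A·Δx = δb gives ‖Δx‖ = 0.5695
realised ‖Δx‖/‖x‖ = 0.0090
realised/bound (from unrounded values) ≈ 0.0142

0.0090
0.6318


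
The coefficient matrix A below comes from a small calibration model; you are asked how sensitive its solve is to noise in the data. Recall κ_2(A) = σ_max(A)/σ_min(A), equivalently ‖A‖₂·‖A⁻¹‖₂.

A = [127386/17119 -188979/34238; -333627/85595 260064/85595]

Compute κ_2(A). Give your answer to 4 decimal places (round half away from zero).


M = AᵀA = [1788881661/25351225 -1341454527/25351225; -1341454527/25351225 4025466081/101404900]. tr(M)=447239709/4056196, det(M)=4862025/4056196
char-poly roots: 441/4 and 11025/1014049
κ_2(A) = √(λ_max/λ_min) = √((441/4) / (11025/1014049)) = 100.7000

100.7000


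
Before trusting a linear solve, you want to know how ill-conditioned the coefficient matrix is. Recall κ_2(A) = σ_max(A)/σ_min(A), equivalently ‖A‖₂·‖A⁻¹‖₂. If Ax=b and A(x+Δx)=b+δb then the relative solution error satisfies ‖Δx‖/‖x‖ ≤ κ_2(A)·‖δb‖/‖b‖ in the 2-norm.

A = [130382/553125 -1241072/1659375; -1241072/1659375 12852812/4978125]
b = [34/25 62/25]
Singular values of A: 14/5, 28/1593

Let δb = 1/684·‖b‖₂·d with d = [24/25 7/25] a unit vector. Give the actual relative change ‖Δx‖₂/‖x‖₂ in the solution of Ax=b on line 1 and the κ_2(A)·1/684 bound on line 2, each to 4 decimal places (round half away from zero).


0.0021
0.2329

σ_max = 14/5, σ_min = 28/1593
condition number: (14/5) ÷ (28/1593) = 159.3000
κ_2(A)·‖δb‖/‖b‖ = 0.2329
solve Ax = b  →  x = [109.0343 32.5457]
‖b‖ = 2.8284, ‖x‖ = 113.7880
Δx = A⁻¹·δb where δb = 1/684·2.8284·d; ‖Δx‖ = 0.2353
realised ‖Δx‖/‖x‖ = 0.0021
realised/bound (from unrounded values) ≈ 0.0089


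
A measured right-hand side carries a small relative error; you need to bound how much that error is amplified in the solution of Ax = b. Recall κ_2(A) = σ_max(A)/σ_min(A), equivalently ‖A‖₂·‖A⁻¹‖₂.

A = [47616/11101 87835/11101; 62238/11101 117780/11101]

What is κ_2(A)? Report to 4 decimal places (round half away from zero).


195.9000

M = AᵀA = [6140852100/123232201 11512743000/123232201; 11512743000/123232201 21587115625/123232201]. tr(M)=95944525/426409, det(M)=562500/426409
char-poly roots: 225 and 2500/426409
κ = σ_max/σ_min = 15/(50/653) = 195.9000


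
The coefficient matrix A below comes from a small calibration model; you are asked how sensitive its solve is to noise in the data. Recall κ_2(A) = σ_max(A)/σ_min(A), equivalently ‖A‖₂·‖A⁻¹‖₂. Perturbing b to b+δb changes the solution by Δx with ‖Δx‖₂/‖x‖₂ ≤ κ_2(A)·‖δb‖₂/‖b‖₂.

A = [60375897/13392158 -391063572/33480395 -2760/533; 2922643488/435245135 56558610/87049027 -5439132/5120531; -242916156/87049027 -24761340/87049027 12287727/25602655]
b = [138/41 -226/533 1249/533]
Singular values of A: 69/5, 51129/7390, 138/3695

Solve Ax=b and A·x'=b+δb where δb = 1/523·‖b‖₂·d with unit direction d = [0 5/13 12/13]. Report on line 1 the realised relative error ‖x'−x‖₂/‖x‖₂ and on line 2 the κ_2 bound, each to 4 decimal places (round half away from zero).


0.0039
0.7065

from the listed singular values, σ₁ = 69/5, σ_n = 138/3695
κ_2(A) = (69/5) / (138/3695) = 369.5000
bound on ‖Δx‖/‖x‖: κ·ε = 369.5000·1/523 = 0.7065
solve Ax = b  →  x = [9.5318 -18.4864 49.3478]
‖b‖₂ = 4.1231 and ‖x‖₂ = 53.5519
δb = ε·‖b‖·d = [0.0000 0.0030 0.0073]; solving A·Δx = δb gives ‖Δx‖ = 0.2111
dividing the unrounded norms, ‖Δx‖/‖x‖ = 0.0039
tightness: 0.0039 against a bound of 0.7065 (unrounded ratio ≈ 0.0056)


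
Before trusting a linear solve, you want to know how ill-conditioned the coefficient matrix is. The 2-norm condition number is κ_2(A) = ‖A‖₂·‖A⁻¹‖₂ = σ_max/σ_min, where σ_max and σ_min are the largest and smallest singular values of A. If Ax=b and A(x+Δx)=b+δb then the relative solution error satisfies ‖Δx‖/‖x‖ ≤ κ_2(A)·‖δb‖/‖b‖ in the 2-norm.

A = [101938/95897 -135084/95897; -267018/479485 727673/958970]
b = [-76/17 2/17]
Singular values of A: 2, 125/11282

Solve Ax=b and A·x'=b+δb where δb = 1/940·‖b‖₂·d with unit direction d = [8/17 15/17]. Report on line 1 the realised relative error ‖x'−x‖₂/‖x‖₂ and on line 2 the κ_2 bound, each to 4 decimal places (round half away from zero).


from the listed singular values, σ₁ = 2, σ_n = 125/11282
condition number: 2 ÷ (125/11282) = 180.5120
bound on ‖Δx‖/‖x‖: κ·ε = 180.5120·1/940 = 0.1920
solve Ax = b  →  x = [-145.6096 -106.7072]
‖b‖₂ = 4.4721 and ‖x‖₂ = 180.5231
re-solving with b+δb shifts x by Δx of norm 0.4294
realised ‖Δx‖/‖x‖ = 0.0024
tightness: 0.0024 against a bound of 0.1920 (unrounded ratio ≈ 0.0124)

0.0024
0.1920


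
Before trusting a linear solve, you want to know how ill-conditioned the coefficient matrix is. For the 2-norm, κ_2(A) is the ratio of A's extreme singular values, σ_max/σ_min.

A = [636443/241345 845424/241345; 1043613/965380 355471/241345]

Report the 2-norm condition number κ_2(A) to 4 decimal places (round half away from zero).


232.0625

form AᵀA = [44793391537/5514547600 14930360379/1378636900; 14930360379/1378636900 4976931193/344659225] with trace 4976971625/220581904 and determinant 130321/13786369
char-poly roots: 361/16 and 5776/13786369
so κ_2 = √((361/16) / (5776/13786369)) = 232.0625


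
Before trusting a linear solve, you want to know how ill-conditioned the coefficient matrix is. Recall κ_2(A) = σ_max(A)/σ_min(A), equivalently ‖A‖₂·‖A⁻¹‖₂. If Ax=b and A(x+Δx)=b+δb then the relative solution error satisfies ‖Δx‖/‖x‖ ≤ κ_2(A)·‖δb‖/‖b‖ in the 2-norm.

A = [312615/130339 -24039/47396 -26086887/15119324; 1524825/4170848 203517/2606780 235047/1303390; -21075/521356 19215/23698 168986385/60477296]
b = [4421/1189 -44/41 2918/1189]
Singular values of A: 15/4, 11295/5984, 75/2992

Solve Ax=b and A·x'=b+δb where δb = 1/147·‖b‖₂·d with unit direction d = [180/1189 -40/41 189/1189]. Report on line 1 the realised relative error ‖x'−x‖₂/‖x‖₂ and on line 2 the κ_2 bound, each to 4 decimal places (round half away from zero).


largest singular value 15/4, smallest 75/2992
condition number: (15/4) ÷ (75/2992) = 149.6000
perturbation bound = 149.6000·1/147 = 1.0177
solve Ax = b  →  x = [1.9953 -76.3819 23.0717]
2-norm of b is 4.5826; of x, 79.8153
re-solving with b+δb shifts x by Δx of norm 1.2436
dividing the unrounded norms, ‖Δx‖/‖x‖ = 0.0156
so the bound overstates the realised error by a factor of ≈ 65.3142 (computed from the unrounded values)

0.0156
1.0177


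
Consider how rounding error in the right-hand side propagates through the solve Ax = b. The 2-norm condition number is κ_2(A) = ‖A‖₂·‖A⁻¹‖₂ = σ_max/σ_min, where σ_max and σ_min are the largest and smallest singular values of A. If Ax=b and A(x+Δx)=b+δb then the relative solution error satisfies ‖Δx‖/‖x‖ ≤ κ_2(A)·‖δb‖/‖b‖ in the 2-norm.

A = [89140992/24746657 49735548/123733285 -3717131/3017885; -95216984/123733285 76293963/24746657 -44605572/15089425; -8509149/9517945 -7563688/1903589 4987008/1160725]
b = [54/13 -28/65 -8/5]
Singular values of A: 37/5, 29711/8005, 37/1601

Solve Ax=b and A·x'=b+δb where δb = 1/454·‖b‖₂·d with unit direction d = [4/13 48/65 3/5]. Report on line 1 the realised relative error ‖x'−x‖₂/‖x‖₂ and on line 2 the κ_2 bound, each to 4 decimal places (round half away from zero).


σ_max = 37/5, σ_min = 37/1601
κ = σ_max/σ_min = (37/5)/(37/1601) = 320.2000
perturbation bound = 320.2000·1/454 = 0.7053
solve Ax = b  →  x = [1.0923 -0.0547 -0.1957]
2-norm of b is 4.4721; of x, 1.1111
δb = ε·‖b‖·d = [0.0030 0.0073 0.0059]; solving A·Δx = δb gives ‖Δx‖ = 0.4262
realised ‖Δx‖/‖x‖ = 0.3836
so the bound overstates the realised error by a factor of ≈ 1.8385 (computed from the unrounded values)

0.3836
0.7053


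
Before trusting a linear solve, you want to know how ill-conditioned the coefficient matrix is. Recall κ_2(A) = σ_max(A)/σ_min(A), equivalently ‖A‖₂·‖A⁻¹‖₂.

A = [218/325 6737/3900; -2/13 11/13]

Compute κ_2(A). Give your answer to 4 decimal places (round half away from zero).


AᵀA = [296/625 3857/3750; 3857/3750 333001/90000]; tr = 601/144, det = 25/36
eigenvalues of AᵀA: λ = (tr ± √(tr²−4·det))/2 = 4, 25/144
σ_max=√4=2, σ_min=√(25/144)=(5/12) → κ = 4.8000

4.8000


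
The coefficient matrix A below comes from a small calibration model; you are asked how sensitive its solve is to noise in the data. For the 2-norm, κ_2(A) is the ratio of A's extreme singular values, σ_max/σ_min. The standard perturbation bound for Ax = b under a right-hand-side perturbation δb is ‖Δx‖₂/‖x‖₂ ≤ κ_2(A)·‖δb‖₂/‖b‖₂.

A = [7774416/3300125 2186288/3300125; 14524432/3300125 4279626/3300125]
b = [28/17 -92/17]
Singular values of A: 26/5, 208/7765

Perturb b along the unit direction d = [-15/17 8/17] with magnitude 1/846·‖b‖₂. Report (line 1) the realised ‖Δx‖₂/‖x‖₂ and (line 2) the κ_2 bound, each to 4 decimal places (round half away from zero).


0.0017
0.2295

largest singular value 26/5, smallest 208/7765
condition number: (26/5) ÷ (208/7765) = 194.1250
perturbation bound = 194.1250·1/846 = 0.2295
solve Ax = b  →  x = [41.0731 -143.5692]
‖b‖₂ = 5.6569 and ‖x‖₂ = 149.3289
re-solving with b+δb shifts x by Δx of norm 0.2496
relative error = 0.0017
so the bound overstates the realised error by a factor of ≈ 137.2689 (computed from the unrounded values)


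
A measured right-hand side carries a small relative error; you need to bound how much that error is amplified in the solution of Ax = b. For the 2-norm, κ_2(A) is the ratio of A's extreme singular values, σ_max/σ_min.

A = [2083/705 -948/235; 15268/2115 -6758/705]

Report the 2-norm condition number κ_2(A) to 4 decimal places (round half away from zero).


AᵀA = [10886473/178929 -4838132/59643; -4838132/59643 2150356/19881]; tr = 30239677/178929, det = 114244/178929
eigenvalues of AᵀA: λ = (tr ± √(tr²−4·det))/2 = 169, 676/178929
σ_max=√169=13, σ_min=√(676/178929)=(26/423) → κ = 211.5000

211.5000


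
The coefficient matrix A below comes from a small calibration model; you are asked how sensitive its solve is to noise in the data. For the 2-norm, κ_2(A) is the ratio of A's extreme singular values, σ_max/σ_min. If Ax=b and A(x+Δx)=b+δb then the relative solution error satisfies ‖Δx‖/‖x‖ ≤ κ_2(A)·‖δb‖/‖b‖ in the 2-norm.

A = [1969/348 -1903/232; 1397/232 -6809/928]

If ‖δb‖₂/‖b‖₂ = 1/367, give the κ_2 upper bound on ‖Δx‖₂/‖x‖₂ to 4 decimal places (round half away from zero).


0.0654

M = AᵀA = [39325/576 -69575/768; -69575/768 124025/1024]. tr(M)=1745425/9216, det(M)=9150625/147456
char-poly roots: 3025/16 and 3025/9216
so κ_2 = √((3025/16) / (3025/9216)) = 24.0000
perturbation bound = 24.0000·1/367 = 0.0654


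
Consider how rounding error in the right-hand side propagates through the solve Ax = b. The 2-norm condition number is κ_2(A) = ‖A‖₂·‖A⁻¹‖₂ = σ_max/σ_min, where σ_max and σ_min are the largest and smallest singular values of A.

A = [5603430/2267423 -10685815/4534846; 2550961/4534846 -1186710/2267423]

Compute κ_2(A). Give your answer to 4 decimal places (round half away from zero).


381.4000

M = AᵀA = [78584838241/12233687236 -18710430480/3058421809; -18710430480/3058421809 71278860625/12233687236]. tr(M)=89098513/7273298, det(M)=60025/58186384
λ_max, λ_min = (89098513/7273298 ± √1984581682238736/13225215949201)/2 = 49/4, 1225/14546596
κ_2(A) = √(λ_max/λ_min) = √((49/4) / (1225/14546596)) = 381.4000


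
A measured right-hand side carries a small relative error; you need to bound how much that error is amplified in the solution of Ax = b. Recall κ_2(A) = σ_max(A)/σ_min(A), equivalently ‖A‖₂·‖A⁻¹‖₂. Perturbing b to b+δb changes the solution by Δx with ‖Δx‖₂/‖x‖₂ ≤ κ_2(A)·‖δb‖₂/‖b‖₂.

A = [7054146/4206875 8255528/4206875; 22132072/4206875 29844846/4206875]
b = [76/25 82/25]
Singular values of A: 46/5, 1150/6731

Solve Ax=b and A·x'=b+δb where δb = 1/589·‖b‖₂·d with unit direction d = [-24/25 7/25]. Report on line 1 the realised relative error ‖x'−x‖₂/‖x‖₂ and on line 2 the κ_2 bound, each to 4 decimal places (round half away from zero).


0.0038
0.0914

σ_max = 46/5, σ_min = 1150/6731
κ_2(A) = (46/5) / (1150/6731) = 53.8480
worst-case relative error ≤ 53.8480 × 1/589 = 0.0914
solve Ax = b  →  x = [9.6257 -6.6758]
‖b‖ = 4.4721, ‖x‖ = 11.7142
re-solving with b+δb shifts x by Δx of norm 0.0444
relative error = 0.0038
tightness: 0.0038 against a bound of 0.0914 (unrounded ratio ≈ 0.0415)


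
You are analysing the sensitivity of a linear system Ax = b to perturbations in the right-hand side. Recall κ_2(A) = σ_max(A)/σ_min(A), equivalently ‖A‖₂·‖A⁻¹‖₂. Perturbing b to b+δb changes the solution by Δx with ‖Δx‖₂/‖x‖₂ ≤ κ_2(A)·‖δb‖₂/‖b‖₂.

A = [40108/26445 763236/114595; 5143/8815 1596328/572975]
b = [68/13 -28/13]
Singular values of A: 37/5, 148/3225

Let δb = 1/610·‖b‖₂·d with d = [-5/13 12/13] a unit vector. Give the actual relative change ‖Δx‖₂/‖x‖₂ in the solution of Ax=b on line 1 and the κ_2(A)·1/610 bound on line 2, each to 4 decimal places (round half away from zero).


largest singular value 37/5, smallest 148/3225
κ = σ_max/σ_min = (37/5)/(148/3225) = 161.2500
worst-case relative error ≤ 161.2500 × 1/610 = 0.2643
solve Ax = b  →  x = [85.1549 -18.6058]
‖b‖ = 5.6569, ‖x‖ = 87.1638
re-solving with b+δb shifts x by Δx of norm 0.2021
relative error = 0.0023
so the bound overstates the realised error by a factor of ≈ 114.0232 (computed from the unrounded values)

0.0023
0.2643


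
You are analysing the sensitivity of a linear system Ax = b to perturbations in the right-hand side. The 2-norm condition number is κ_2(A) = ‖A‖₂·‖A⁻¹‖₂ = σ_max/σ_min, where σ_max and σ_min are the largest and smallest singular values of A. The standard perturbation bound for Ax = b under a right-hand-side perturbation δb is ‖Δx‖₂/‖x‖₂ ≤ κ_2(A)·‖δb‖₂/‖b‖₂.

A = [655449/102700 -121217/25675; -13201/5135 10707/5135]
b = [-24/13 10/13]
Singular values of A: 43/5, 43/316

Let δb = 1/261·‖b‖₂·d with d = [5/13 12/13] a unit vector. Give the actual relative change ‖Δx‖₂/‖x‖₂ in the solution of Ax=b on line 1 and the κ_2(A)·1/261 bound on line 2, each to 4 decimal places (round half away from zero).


0.2421
0.2421

largest singular value 43/5, smallest 43/316
κ = σ_max/σ_min = (43/5)/(43/316) = 63.2000
bound on ‖Δx‖/‖x‖: κ·ε = 63.2000·1/261 = 0.2421
solve Ax = b  →  x = [-0.1860 0.1395]
‖b‖₂ = 2.0000 and ‖x‖₂ = 0.2326
Δx = A⁻¹·δb where δb = 1/261·2.0000·d; ‖Δx‖ = 0.0563
relative error = 0.2421
so the bound is sharp here: realised error equals the bound


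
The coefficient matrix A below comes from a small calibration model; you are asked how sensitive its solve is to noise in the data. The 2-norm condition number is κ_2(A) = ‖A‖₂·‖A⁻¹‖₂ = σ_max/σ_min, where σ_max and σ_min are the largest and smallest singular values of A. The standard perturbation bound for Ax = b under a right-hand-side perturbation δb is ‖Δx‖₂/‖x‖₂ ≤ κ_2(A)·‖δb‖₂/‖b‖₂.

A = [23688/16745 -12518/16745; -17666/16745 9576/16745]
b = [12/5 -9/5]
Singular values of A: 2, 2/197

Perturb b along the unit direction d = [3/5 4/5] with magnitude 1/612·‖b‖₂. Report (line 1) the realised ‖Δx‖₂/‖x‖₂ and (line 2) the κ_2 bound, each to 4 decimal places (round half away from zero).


from the listed singular values, σ₁ = 2, σ_n = 2/197
κ_2(A) = 2 / (2/197) = 197.0000
worst-case relative error ≤ 197.0000 × 1/612 = 0.3219
solve Ax = b  →  x = [1.3235 -0.7059]
‖b‖₂ = 3.0000 and ‖x‖₂ = 1.5000
re-solving with b+δb shifts x by Δx of norm 0.4828
realised ‖Δx‖/‖x‖ = 0.3219
so the bound is sharp here: realised error equals the bound

0.3219
0.3219


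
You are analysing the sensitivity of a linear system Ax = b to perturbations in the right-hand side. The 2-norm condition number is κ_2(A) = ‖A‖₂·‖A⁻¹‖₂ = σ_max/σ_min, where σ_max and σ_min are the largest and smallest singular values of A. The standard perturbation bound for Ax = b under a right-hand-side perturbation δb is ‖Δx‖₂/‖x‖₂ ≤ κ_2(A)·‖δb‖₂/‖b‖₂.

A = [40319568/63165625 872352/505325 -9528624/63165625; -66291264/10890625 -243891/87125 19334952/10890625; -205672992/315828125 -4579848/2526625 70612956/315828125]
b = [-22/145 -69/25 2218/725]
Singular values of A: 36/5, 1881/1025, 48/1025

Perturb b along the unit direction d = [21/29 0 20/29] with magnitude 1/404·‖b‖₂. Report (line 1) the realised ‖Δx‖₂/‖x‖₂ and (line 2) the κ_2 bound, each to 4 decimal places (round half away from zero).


0.0051
0.3806

σ_max = 36/5, σ_min = 48/1025
κ = σ_max/σ_min = (36/5)/(48/1025) = 153.7500
worst-case relative error ≤ 153.7500 × 1/404 = 0.3806
solve Ax = b  →  x = [12.9322 -1.3117 40.7160]
‖b‖ = 4.1231, ‖x‖ = 42.7405
re-solving with b+δb shifts x by Δx of norm 0.2179
dividing the unrounded norms, ‖Δx‖/‖x‖ = 0.0051
realised/bound (from unrounded values) ≈ 0.0134


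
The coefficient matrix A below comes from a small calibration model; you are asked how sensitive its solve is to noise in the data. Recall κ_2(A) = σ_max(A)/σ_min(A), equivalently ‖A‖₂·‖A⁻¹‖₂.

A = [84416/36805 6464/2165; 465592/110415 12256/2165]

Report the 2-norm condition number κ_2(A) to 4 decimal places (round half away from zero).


162.3750

M = AᵀA = [972008512/42185025 431958272/14061675; 431958272/14061675 191992832/4687225]. tr(M)=107997760/1687401, det(M)=262144/1687401
eigenvalues of AᵀA: λ = (tr ± √(tr²−4·det))/2 = 64, 4096/1687401
κ = σ_max/σ_min = 8/(64/1299) = 162.3750


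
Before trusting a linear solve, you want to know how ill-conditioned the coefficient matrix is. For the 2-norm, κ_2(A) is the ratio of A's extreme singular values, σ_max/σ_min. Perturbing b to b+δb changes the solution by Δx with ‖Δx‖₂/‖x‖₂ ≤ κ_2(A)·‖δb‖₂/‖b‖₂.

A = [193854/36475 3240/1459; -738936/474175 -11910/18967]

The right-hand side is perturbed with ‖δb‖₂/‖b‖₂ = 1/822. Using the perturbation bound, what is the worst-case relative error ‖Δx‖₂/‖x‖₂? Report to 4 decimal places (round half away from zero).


AᵀA = [11035104804/359747089 4597896960/359747089; 4597896960/359747089 1915942500/359747089]; tr = 76633416/2128681, det = 32400/2128681
λ_max, λ_min = (76633416/2128681 ± √5872404570771456/4531282799761)/2 = 36, 900/2128681
κ_2(A) = √(λ_max/λ_min) = √(36 / (900/2128681)) = 291.8000
worst-case relative error ≤ 291.8000 × 1/822 = 0.3550

0.3550


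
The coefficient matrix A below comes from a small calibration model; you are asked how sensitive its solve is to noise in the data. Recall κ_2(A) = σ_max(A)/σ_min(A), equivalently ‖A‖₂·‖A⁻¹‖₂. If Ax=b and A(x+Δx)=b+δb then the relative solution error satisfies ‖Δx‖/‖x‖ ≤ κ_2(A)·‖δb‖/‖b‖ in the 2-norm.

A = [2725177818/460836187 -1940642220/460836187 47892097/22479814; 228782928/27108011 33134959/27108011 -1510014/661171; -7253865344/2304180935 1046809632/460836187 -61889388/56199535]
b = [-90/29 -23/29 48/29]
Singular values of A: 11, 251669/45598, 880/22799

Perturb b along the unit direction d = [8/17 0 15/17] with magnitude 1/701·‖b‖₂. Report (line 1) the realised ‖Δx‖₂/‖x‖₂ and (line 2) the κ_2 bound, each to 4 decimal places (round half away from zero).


0.2938
0.4065

σ_max = 11, σ_min = 880/22799
κ_2(A) = 11 / (880/22799) = 284.9875
worst-case relative error ≤ 284.9875 × 1/701 = 0.4065
solve Ax = b  →  x = [-0.2024 0.3427 -0.2174]
2-norm of b is 3.6056; of x, 0.4535
with δb = [0.0024 0.0000 0.0045], A·Δx = δb → ‖Δx‖ = 0.1333
dividing the unrounded norms, ‖Δx‖/‖x‖ = 0.2938
realised/bound (from unrounded values) ≈ 0.7227


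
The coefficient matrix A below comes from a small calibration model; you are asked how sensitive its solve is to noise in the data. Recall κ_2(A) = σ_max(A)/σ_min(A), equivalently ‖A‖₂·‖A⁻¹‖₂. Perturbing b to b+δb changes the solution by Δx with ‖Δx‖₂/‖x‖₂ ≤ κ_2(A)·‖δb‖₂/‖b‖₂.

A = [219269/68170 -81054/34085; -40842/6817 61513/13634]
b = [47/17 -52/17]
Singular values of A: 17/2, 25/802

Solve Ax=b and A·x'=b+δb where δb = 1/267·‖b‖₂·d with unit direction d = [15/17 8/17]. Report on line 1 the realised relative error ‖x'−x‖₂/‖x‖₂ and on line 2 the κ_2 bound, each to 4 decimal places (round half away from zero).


0.0154
1.0213

from the listed singular values, σ₁ = 17/2, σ_n = 25/802
κ_2(A) = (17/2) / (25/802) = 272.6800
worst-case relative error ≤ 272.6800 × 1/267 = 1.0213
solve Ax = b  →  x = [19.6245 25.3816]
2-norm of b is 4.1231; of x, 32.0835
re-solving with b+δb shifts x by Δx of norm 0.4954
relative error = 0.0154
tightness: 0.0154 against a bound of 1.0213 (unrounded ratio ≈ 0.0151)


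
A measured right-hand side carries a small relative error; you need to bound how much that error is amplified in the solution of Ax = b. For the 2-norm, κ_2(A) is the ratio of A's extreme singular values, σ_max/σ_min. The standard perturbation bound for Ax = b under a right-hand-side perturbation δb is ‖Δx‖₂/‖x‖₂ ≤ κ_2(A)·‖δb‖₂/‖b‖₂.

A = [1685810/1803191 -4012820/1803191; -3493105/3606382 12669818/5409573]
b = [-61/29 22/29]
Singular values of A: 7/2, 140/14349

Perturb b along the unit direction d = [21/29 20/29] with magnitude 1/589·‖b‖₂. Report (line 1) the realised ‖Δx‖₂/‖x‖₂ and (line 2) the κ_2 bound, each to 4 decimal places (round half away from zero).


0.0038
0.6090

largest singular value 7/2, smallest 140/14349
κ_2(A) = (7/2) / (140/14349) = 358.7250
bound on ‖Δx‖/‖x‖: κ·ε = 358.7250·1/589 = 0.6090
solve Ax = b  →  x = [-94.8286 -38.8929]
‖b‖₂ = 2.2361 and ‖x‖₂ = 102.4945
re-solving with b+δb shifts x by Δx of norm 0.3891
dividing the unrounded norms, ‖Δx‖/‖x‖ = 0.0038
realised/bound (from unrounded values) ≈ 0.0062


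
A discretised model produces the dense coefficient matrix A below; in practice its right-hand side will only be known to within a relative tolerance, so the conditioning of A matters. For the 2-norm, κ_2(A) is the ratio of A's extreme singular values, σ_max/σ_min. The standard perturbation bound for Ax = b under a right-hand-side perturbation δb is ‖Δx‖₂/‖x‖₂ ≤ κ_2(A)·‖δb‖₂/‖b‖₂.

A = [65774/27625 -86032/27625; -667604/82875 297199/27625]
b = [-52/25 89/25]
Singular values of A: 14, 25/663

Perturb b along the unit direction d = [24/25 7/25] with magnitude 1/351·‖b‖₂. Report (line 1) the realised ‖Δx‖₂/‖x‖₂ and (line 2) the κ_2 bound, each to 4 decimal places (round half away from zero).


σ_max = 14, σ_min = 25/663
κ_2(A) = 14 / (25/663) = 371.2800
bound on ‖Δx‖/‖x‖: κ·ε = 371.2800·1/351 = 1.0578
solve Ax = b  →  x = [-21.3874 -15.6834]
‖b‖₂ = 4.1231 and ‖x‖₂ = 26.5215
δb = ε·‖b‖·d = [0.0113 0.0033]; solving A·Δx = δb gives ‖Δx‖ = 0.3115
dividing the unrounded norms, ‖Δx‖/‖x‖ = 0.0117
realised/bound (from unrounded values) ≈ 0.0111

0.0117
1.0578


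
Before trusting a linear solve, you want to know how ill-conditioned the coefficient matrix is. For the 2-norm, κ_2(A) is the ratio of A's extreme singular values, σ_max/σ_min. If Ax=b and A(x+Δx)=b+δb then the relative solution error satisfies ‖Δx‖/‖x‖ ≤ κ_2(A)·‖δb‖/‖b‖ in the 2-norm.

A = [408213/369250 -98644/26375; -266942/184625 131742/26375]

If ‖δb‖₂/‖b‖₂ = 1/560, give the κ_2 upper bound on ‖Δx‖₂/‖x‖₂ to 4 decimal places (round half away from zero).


form AᵀA = [18066799153/5453822500 -2212054182/194779375; -2212054182/194779375 1083463732/27825625] with trace 368681105/8726116 and determinant 28561/2181529
char-poly roots: 169/4 and 676/2181529
κ = σ_max/σ_min = (13/2)/(26/1477) = 369.2500
κ_2(A)·‖δb‖/‖b‖ = 0.6594

0.6594


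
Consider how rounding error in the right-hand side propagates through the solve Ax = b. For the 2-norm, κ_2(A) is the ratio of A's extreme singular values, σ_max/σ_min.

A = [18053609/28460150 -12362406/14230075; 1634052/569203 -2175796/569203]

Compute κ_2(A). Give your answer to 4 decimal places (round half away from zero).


form AᵀA = [4164930187201/481844222500 -1388278049067/120461055625; -1388278049067/120461055625 1851061408756/120461055625] with trace 462767032889/19273768900 and determinant 23059204/4818442225
eigenvalues of AᵀA: λ = (tr ± √(tr²−4·det))/2 = 2401/100, 38416/192737689
so κ_2 = √((2401/100) / (38416/192737689)) = 347.0750

347.0750


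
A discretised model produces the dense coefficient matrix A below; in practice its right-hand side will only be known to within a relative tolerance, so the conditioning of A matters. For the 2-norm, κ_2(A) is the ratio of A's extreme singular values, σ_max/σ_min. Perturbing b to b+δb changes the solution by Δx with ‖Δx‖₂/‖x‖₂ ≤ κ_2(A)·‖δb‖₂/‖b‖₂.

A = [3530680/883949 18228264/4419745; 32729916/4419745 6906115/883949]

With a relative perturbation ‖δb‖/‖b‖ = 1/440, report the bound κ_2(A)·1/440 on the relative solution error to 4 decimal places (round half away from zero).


AᵀA = [4785086273104/67592200225 200965211748/2703688009; 200965211748/2703688009 5275537087489/67592200225]; tr = 11962691273/80371225, det = 886133824/2009280625
λ_max, λ_min = (11962691273/80371225 ± √5723783493894342009/258381352320025)/2 = 3721/25, 238144/80371225
κ_2(A) = √(λ_max/λ_min) = √((3721/25) / (238144/80371225)) = 224.1250
bound on ‖Δx‖/‖x‖: κ·ε = 224.1250·1/440 = 0.5094

0.5094


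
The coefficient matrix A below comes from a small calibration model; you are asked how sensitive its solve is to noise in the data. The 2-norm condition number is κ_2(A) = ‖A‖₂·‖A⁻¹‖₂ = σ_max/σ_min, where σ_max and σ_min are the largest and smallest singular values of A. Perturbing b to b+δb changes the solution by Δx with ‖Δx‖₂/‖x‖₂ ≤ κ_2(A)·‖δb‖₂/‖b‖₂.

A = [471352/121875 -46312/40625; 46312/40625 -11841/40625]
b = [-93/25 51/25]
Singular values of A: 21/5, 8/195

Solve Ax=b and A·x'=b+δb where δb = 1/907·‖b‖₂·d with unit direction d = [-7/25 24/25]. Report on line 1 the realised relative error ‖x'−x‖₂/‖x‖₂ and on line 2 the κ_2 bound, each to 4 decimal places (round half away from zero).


0.0016
0.1129

from the listed singular values, σ₁ = 21/5, σ_n = 8/195
κ_2(A) = (21/5) / (8/195) = 102.3750
worst-case relative error ≤ 102.3750 × 1/907 = 0.1129
solve Ax = b  →  x = [19.7893 70.4000]
2-norm of b is 4.2426; of x, 73.1285
re-solving with b+δb shifts x by Δx of norm 0.1140
realised ‖Δx‖/‖x‖ = 0.0016
so the bound overstates the realised error by a factor of ≈ 72.3935 (computed from the unrounded values)
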